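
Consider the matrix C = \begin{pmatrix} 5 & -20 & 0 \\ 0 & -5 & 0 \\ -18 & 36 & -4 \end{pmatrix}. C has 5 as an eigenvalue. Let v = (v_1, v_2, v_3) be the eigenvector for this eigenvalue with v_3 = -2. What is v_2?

0

C − 5I = [[0, -20, 0], [0, -10, 0], [-18, 36, -9]].
Solving (C − 5I)v = 0 gives the eigenspace spanned by (1, 0, -2).
With v_3 = -2, v = (1, 0, -2), so v_2 = 0.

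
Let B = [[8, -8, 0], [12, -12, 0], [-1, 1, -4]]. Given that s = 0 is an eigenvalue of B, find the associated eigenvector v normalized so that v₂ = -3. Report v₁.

B = [[8, -8, 0], [12, -12, 0], [-1, 1, -4]].
Solving (B)v = 0 gives the eigenspace spanned by (-3, -3, 0).
With v₂ = -3, v = (-3, -3, 0), so v₁ = -3.

-3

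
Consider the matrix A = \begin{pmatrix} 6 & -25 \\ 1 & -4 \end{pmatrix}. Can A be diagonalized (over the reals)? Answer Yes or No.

No

Characteristic polynomial: p(s) = s^2 - 2s + 1 = (s - 1)^2.
s = 1 has algebraic multiplicity 2; rank(A − 1I) = 1, so geometric multiplicity = 1.
Geometric multiplicity < algebraic multiplicity, so A is not diagonalizable.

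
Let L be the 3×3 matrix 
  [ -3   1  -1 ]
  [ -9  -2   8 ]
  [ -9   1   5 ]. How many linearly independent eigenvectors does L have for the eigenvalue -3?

1

L + 3I = [[0, 1, -1], [-9, 1, 8], [-9, 1, 8]].
This matrix has rank 2, so its null space has dimension 3 − 2 = 1.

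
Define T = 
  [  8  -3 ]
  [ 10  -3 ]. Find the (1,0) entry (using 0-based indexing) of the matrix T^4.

Characteristic polynomial: s^2 - 5s + 6 = (s - 3)(s - 2), so the eigenvalues are 2, 3.
s=2: eigenvector (-1, -2).
s=3: eigenvector (3, 5).
P = [[-1, 3], [-2, 5]], D = diag(2, 3), P⁻¹ = [[5, -3], [2, -1]].
T⁴ = P·diag(16, 81)·P⁻¹ = [[406, -195], [650, -309]].
The requested entry is 650.

650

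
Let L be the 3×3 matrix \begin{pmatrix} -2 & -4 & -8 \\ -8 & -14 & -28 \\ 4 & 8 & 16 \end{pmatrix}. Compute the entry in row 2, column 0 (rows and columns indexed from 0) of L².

-8

Characteristic polynomial: λ^3 - 4λ = λ(λ - 2)(λ + 2), so the eigenvalues are -2, 0, 2.
λ=-2: eigenvector (1, 4, -2).
λ=2: eigenvector (-1, -3, 2).
λ=0: eigenvector (0, -2, 1).
P = [[1, -1, 0], [4, -3, -2], [-2, 2, 1]], D = diag(-2, 2, 0), P⁻¹ = [[1, 1, 2], [0, 1, 2], [2, 0, 1]].
L² = P·diag(4, 4, 0)·P⁻¹ = [[4, 0, 0], [16, 4, 8], [-8, 0, 0]].
The requested entry is -8.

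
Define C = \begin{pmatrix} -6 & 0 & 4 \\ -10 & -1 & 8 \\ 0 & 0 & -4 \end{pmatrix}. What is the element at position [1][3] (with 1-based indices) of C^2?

-40

Characteristic polynomial: r^3 + 11r^2 + 34r + 24 = (r + 1)(r + 4)(r + 6), so the eigenvalues are -6, -4, -1.
r=-6: eigenvector (1, 2, 0).
r=-1: eigenvector (0, 1, 0).
r=-4: eigenvector (2, 4, 1).
P = [[1, 0, 2], [2, 1, 4], [0, 0, 1]], D = diag(-6, -1, -4), P⁻¹ = [[1, 0, -2], [-2, 1, 0], [0, 0, 1]].
C² = P·diag(36, 1, 16)·P⁻¹ = [[36, 0, -40], [70, 1, -80], [0, 0, 16]].
The requested entry is -40.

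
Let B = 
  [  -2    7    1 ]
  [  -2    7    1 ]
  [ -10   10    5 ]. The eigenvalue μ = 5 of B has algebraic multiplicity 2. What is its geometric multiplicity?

B − 5I = [[-7, 7, 1], [-2, 2, 1], [-10, 10, 0]].
This matrix has rank 2, so its null space has dimension 3 − 2 = 1.

1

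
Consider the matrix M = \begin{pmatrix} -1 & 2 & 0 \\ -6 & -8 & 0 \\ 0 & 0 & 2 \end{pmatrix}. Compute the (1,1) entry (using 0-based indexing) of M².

Characteristic polynomial: μ^3 + 7μ^2 + 2μ - 40 = (μ - 2)(μ + 4)(μ + 5), so the eigenvalues are -5, -4, 2.
μ=-5: eigenvector (1, -2, 0).
μ=-4: eigenvector (2, -3, 0).
μ=2: eigenvector (0, 0, 1).
P = [[1, 2, 0], [-2, -3, 0], [0, 0, 1]], D = diag(-5, -4, 2), P⁻¹ = [[-3, -2, 0], [2, 1, 0], [0, 0, 1]].
M² = P·diag(25, 16, 4)·P⁻¹ = [[-11, -18, 0], [54, 52, 0], [0, 0, 4]].
The requested entry is 52.

52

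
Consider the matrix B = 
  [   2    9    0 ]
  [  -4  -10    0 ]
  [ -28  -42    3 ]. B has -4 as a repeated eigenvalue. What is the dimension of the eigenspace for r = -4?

B + 4I = [[6, 9, 0], [-4, -6, 0], [-28, -42, 7]].
This matrix has rank 2, so its null space has dimension 3 − 2 = 1.

1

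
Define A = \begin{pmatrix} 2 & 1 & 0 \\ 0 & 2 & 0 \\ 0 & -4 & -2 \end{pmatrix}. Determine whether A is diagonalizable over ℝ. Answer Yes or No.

No

Characteristic polynomial: p(λ) = λ^3 - 2λ^2 - 4λ + 8 = (λ - 2)^2(λ + 2).
λ = 2 has algebraic multiplicity 2; rank(A − 2I) = 2, so geometric multiplicity = 1.
Geometric multiplicity < algebraic multiplicity, so A is not diagonalizable.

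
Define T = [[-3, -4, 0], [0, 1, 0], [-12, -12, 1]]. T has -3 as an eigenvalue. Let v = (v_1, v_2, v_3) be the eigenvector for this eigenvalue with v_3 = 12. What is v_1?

4

T + 3I = [[0, -4, 0], [0, 4, 0], [-12, -12, 4]].
Solving (T + 3I)v = 0 gives the eigenspace spanned by (4, 0, 12).
With v_3 = 12, v = (4, 0, 12), so v_1 = 4.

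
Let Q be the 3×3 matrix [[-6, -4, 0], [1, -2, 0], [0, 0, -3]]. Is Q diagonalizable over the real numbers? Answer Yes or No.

No

Characteristic polynomial: p(r) = r^3 + 11r^2 + 40r + 48 = (r + 3)(r + 4)^2.
r = -4 has algebraic multiplicity 2; rank(Q + 4I) = 2, so geometric multiplicity = 1.
Geometric multiplicity < algebraic multiplicity, so Q is not diagonalizable.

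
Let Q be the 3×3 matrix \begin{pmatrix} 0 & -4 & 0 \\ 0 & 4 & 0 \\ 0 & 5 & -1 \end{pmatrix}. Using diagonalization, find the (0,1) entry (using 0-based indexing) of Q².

Characteristic polynomial: t^3 - 3t^2 - 4t = t(t - 4)(t + 1), so the eigenvalues are -1, 0, 4.
t=0: eigenvector (1, 0, 0).
t=4: eigenvector (-1, 1, 1).
t=-1: eigenvector (0, 0, 1).
P = [[1, -1, 0], [0, 1, 0], [0, 1, 1]], D = diag(0, 4, -1), P⁻¹ = [[1, 1, 0], [0, 1, 0], [0, -1, 1]].
Q² = P·diag(0, 16, 1)·P⁻¹ = [[0, -16, 0], [0, 16, 0], [0, 15, 1]].
The requested entry is -16.

-16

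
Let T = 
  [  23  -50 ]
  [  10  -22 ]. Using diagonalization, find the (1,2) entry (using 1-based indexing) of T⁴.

Characteristic polynomial: s^2 - s - 6 = (s - 3)(s + 2), so the eigenvalues are -2, 3.
s=-2: eigenvector (2, 1).
s=3: eigenvector (5, 2).
P = [[2, 5], [1, 2]], D = diag(-2, 3), P⁻¹ = [[-2, 5], [1, -2]].
T⁴ = P·diag(16, 81)·P⁻¹ = [[341, -650], [130, -244]].
The requested entry is -650.

-650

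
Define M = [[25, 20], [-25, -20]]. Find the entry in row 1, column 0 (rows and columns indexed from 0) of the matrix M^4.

-3125

Characteristic polynomial: r^2 - 5r = r(r - 5), so the eigenvalues are 0, 5.
r=0: eigenvector (-4, 5).
r=5: eigenvector (1, -1).
P = [[-4, 1], [5, -1]], D = diag(0, 5), P⁻¹ = [[1, 1], [5, 4]].
M⁴ = P·diag(0, 625)·P⁻¹ = [[3125, 2500], [-3125, -2500]].
The requested entry is -3125.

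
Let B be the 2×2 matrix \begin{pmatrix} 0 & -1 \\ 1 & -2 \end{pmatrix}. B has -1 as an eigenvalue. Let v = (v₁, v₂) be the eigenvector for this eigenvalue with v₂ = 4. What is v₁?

4

B + 1I = [[1, -1], [1, -1]].
Solving (B + 1I)v = 0 gives the eigenspace spanned by (4, 4).
With v₂ = 4, v = (4, 4), so v₁ = 4.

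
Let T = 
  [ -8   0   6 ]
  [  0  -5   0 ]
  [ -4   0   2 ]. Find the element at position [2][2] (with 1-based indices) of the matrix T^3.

Characteristic polynomial: r^3 + 11r^2 + 38r + 40 = (r + 2)(r + 4)(r + 5), so the eigenvalues are -5, -4, -2.
r=-4: eigenvector (3, 0, 2).
r=-5: eigenvector (0, 1, 0).
r=-2: eigenvector (1, 0, 1).
P = [[3, 0, 1], [0, 1, 0], [2, 0, 1]], D = diag(-4, -5, -2), P⁻¹ = [[1, 0, -1], [0, 1, 0], [-2, 0, 3]].
T³ = P·diag(-64, -125, -8)·P⁻¹ = [[-176, 0, 168], [0, -125, 0], [-112, 0, 104]].
The requested entry is -125.

-125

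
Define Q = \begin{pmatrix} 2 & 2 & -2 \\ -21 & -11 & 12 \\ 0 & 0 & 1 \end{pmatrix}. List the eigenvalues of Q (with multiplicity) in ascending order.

Characteristic polynomial: p(μ) = μ^3 + 8μ^2 + 11μ - 20 = (μ - 1)(μ + 4)(μ + 5).
Roots (with multiplicity): -5, -4, 1.

-5, -4, 1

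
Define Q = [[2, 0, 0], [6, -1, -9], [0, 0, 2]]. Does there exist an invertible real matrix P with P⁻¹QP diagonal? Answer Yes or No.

Characteristic polynomial: p(s) = s^3 - 3s^2 + 4 = (s - 2)^2(s + 1).
s = 2 has algebraic multiplicity 2; rank(Q − 2I) = 1, so geometric multiplicity = 2.
Every eigenvalue has geometric = algebraic multiplicity, so Q is diagonalizable.

Yes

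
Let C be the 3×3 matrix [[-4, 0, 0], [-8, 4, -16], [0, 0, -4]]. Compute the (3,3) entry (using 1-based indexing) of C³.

-64

Characteristic polynomial: t^3 + 4t^2 - 16t - 64 = (t - 4)(t + 4)^2, so the eigenvalues are -4, -4, 4.
t=-4: eigenvector (3, 5, 1).
t=4: eigenvector (0, 1, 0).
t=-4: eigenvector (1, 1, 0).
P = [[3, 0, 1], [5, 1, 1], [1, 0, 0]], D = diag(-4, 4, -4), P⁻¹ = [[0, 0, 1], [-1, 1, -2], [1, 0, -3]].
C³ = P·diag(-64, 64, -64)·P⁻¹ = [[-64, 0, 0], [-128, 64, -256], [0, 0, -64]].
The requested entry is -64.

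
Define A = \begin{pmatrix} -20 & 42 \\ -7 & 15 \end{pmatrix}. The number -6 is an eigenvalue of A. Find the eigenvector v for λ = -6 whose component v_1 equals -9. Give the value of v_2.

-3

A + 6I = [[-14, 42], [-7, 21]].
Solving (A + 6I)v = 0 gives the eigenspace spanned by (-9, -3).
With v_1 = -9, v = (-9, -3), so v_2 = -3.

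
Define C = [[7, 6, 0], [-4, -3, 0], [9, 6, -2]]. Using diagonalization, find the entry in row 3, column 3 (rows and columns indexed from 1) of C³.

-8

Characteristic polynomial: μ^3 - 2μ^2 - 5μ + 6 = (μ - 3)(μ - 1)(μ + 2), so the eigenvalues are -2, 1, 3.
μ=1: eigenvector (1, -1, 1).
μ=3: eigenvector (3, -2, 3).
μ=-2: eigenvector (0, 0, 1).
P = [[1, 3, 0], [-1, -2, 0], [1, 3, 1]], D = diag(1, 3, -2), P⁻¹ = [[-2, -3, 0], [1, 1, 0], [-1, 0, 1]].
C³ = P·diag(1, 27, -8)·P⁻¹ = [[79, 78, 0], [-52, -51, 0], [87, 78, -8]].
The requested entry is -8.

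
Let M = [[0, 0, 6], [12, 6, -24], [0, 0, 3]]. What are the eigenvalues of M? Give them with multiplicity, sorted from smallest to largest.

Characteristic polynomial: p(μ) = μ^3 - 9μ^2 + 18μ = μ(μ - 6)(μ - 3).
Roots (with multiplicity): 0, 3, 6.

0, 3, 6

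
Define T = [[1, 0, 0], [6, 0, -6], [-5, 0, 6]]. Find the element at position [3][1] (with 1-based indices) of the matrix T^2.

-35

Characteristic polynomial: s^3 - 7s^2 + 6s = s(s - 6)(s - 1), so the eigenvalues are 0, 1, 6.
s=1: eigenvector (1, 0, 1).
s=0: eigenvector (0, 1, 0).
s=6: eigenvector (0, -1, 1).
P = [[1, 0, 0], [0, 1, -1], [1, 0, 1]], D = diag(1, 0, 6), P⁻¹ = [[1, 0, 0], [-1, 1, 1], [-1, 0, 1]].
T² = P·diag(1, 0, 36)·P⁻¹ = [[1, 0, 0], [36, 0, -36], [-35, 0, 36]].
The requested entry is -35.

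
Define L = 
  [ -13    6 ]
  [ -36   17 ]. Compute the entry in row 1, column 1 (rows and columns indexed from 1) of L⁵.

-6253

Characteristic polynomial: r^2 - 4r - 5 = (r - 5)(r + 1), so the eigenvalues are -1, 5.
r=5: eigenvector (1, 3).
r=-1: eigenvector (-1, -2).
P = [[1, -1], [3, -2]], D = diag(5, -1), P⁻¹ = [[-2, 1], [-3, 1]].
L⁵ = P·diag(3125, -1)·P⁻¹ = [[-6253, 3126], [-18756, 9377]].
The requested entry is -6253.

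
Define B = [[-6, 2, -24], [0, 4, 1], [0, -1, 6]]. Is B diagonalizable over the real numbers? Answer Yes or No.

Characteristic polynomial: p(s) = s^3 - 4s^2 - 35s + 150 = (s - 5)^2(s + 6).
s = 5 has algebraic multiplicity 2; rank(B − 5I) = 2, so geometric multiplicity = 1.
Geometric multiplicity < algebraic multiplicity, so B is not diagonalizable.

No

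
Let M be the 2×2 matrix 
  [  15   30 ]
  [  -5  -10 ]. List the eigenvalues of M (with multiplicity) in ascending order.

Characteristic polynomial: p(t) = t^2 - 5t = t(t - 5).
Roots (with multiplicity): 0, 5.

0, 5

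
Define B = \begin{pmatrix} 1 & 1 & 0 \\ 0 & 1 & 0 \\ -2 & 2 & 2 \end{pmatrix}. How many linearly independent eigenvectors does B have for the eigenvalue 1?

B − 1I = [[0, 1, 0], [0, 0, 0], [-2, 2, 1]].
This matrix has rank 2, so its null space has dimension 3 − 2 = 1.

1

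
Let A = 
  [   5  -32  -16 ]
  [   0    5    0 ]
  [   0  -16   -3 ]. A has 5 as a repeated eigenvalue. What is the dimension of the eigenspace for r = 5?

A − 5I = [[0, -32, -16], [0, 0, 0], [0, -16, -8]].
This matrix has rank 1, so its null space has dimension 3 − 1 = 2.

2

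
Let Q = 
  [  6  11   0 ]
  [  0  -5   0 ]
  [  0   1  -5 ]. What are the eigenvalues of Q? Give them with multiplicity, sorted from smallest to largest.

-5, -5, 6

Characteristic polynomial: p(λ) = λ^3 + 4λ^2 - 35λ - 150 = (λ - 6)(λ + 5)^2.
Roots (with multiplicity): -5, -5, 6.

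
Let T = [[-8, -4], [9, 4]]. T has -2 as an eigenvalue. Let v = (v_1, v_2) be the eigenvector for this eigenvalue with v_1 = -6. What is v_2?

T + 2I = [[-6, -4], [9, 6]].
Solving (T + 2I)v = 0 gives the eigenspace spanned by (-6, 9).
With v_1 = -6, v = (-6, 9), so v_2 = 9.

9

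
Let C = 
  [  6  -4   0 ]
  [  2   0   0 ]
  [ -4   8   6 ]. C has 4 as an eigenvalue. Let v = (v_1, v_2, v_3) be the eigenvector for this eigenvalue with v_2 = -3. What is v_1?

C − 4I = [[2, -4, 0], [2, -4, 0], [-4, 8, 2]].
Solving (C − 4I)v = 0 gives the eigenspace spanned by (-6, -3, 0).
With v_2 = -3, v = (-6, -3, 0), so v_1 = -6.

-6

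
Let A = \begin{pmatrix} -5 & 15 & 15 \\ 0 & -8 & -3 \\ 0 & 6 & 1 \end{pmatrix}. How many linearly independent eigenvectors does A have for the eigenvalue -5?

A + 5I = [[0, 15, 15], [0, -3, -3], [0, 6, 6]].
This matrix has rank 1, so its null space has dimension 3 − 1 = 2.

2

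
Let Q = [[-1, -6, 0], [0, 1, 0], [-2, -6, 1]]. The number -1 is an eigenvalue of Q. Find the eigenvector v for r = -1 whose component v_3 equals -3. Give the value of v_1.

Q + 1I = [[0, -6, 0], [0, 2, 0], [-2, -6, 2]].
Solving (Q + 1I)v = 0 gives the eigenspace spanned by (-3, 0, -3).
With v_3 = -3, v = (-3, 0, -3), so v_1 = -3.

-3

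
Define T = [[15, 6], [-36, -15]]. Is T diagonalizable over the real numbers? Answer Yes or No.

Characteristic polynomial: p(r) = r^2 - 9 = (r - 3)(r + 3).
All 2 eigenvalues are distinct, so T is diagonalizable.

Yes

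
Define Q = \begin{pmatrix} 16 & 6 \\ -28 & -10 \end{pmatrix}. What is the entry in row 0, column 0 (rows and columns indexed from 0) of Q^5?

Characteristic polynomial: s^2 - 6s + 8 = (s - 4)(s - 2), so the eigenvalues are 2, 4.
s=4: eigenvector (1, -2).
s=2: eigenvector (-3, 7).
P = [[1, -3], [-2, 7]], D = diag(4, 2), P⁻¹ = [[7, 3], [2, 1]].
Q⁵ = P·diag(1024, 32)·P⁻¹ = [[6976, 2976], [-13888, -5920]].
The requested entry is 6976.

6976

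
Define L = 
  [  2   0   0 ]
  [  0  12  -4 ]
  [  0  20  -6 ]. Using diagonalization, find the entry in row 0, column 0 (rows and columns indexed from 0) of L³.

Characteristic polynomial: λ^3 - 8λ^2 + 20λ - 16 = (λ - 4)(λ - 2)^2, so the eigenvalues are 2, 2, 4.
λ=2: eigenvector (1, 0, 0).
λ=4: eigenvector (0, 1, 2).
λ=2: eigenvector (-2, 2, 5).
P = [[1, 0, -2], [0, 1, 2], [0, 2, 5]], D = diag(2, 4, 2), P⁻¹ = [[1, -4, 2], [0, 5, -2], [0, -2, 1]].
L³ = P·diag(8, 64, 8)·P⁻¹ = [[8, 0, 0], [0, 288, -112], [0, 560, -216]].
The requested entry is 8.

8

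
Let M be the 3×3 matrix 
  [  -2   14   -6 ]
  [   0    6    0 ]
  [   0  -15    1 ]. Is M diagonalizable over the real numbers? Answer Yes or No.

Characteristic polynomial: p(μ) = μ^3 - 5μ^2 - 8μ + 12 = (μ - 6)(μ - 1)(μ + 2).
All 3 eigenvalues are distinct, so M is diagonalizable.

Yes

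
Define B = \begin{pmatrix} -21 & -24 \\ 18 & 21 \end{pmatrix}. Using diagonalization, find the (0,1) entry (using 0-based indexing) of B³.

-216

Characteristic polynomial: μ^2 - 9 = (μ - 3)(μ + 3), so the eigenvalues are -3, 3.
μ=-3: eigenvector (4, -3).
μ=3: eigenvector (-1, 1).
P = [[4, -1], [-3, 1]], D = diag(-3, 3), P⁻¹ = [[1, 1], [3, 4]].
B³ = P·diag(-27, 27)·P⁻¹ = [[-189, -216], [162, 189]].
The requested entry is -216.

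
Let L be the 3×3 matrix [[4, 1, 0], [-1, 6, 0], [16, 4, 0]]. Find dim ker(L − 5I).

L − 5I = [[-1, 1, 0], [-1, 1, 0], [16, 4, -5]].
This matrix has rank 2, so its null space has dimension 3 − 2 = 1.

1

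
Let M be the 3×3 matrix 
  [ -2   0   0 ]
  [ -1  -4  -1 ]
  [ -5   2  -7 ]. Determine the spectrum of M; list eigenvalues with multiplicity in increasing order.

Characteristic polynomial: p(r) = r^3 + 13r^2 + 52r + 60 = (r + 2)(r + 5)(r + 6).
Roots (with multiplicity): -6, -5, -2.

-6, -5, -2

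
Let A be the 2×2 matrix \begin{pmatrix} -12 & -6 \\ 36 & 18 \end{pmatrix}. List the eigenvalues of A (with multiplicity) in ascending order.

Characteristic polynomial: p(λ) = λ^2 - 6λ = λ(λ - 6).
Roots (with multiplicity): 0, 6.

0, 6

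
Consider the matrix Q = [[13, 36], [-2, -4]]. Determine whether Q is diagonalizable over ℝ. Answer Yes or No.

Yes

Characteristic polynomial: p(t) = t^2 - 9t + 20 = (t - 5)(t - 4).
All 2 eigenvalues are distinct, so Q is diagonalizable.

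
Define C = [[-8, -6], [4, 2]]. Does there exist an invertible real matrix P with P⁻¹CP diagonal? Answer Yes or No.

Yes

Characteristic polynomial: p(t) = t^2 + 6t + 8 = (t + 2)(t + 4).
All 2 eigenvalues are distinct, so C is diagonalizable.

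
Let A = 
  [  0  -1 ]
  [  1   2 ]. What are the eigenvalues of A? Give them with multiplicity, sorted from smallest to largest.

Characteristic polynomial: p(r) = r^2 - 2r + 1 = (r - 1)^2.
Roots (with multiplicity): 1, 1.

1, 1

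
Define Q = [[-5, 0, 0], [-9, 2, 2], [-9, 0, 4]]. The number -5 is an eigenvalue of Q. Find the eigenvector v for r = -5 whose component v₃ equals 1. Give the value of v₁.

1

Q + 5I = [[0, 0, 0], [-9, 7, 2], [-9, 0, 9]].
Solving (Q + 5I)v = 0 gives the eigenspace spanned by (1, 1, 1).
With v₃ = 1, v = (1, 1, 1), so v₁ = 1.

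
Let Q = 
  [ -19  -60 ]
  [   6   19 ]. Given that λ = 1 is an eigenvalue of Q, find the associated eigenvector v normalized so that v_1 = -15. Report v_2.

Q − 1I = [[-20, -60], [6, 18]].
Solving (Q − 1I)v = 0 gives the eigenspace spanned by (-15, 5).
With v_1 = -15, v = (-15, 5), so v_2 = 5.

5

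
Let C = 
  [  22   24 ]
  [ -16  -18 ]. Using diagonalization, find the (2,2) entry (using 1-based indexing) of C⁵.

-15648

Characteristic polynomial: λ^2 - 4λ - 12 = (λ - 6)(λ + 2), so the eigenvalues are -2, 6.
λ=-2: eigenvector (-1, 1).
λ=6: eigenvector (3, -2).
P = [[-1, 3], [1, -2]], D = diag(-2, 6), P⁻¹ = [[2, 3], [1, 1]].
C⁵ = P·diag(-32, 7776)·P⁻¹ = [[23392, 23424], [-15616, -15648]].
The requested entry is -15648.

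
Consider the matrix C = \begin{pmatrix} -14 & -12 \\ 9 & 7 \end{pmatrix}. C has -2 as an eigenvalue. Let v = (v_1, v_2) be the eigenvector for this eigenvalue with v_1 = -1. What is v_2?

1

C + 2I = [[-12, -12], [9, 9]].
Solving (C + 2I)v = 0 gives the eigenspace spanned by (-1, 1).
With v_1 = -1, v = (-1, 1), so v_2 = 1.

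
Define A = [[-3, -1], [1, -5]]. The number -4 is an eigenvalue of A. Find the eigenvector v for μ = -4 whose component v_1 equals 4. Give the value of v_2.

A + 4I = [[1, -1], [1, -1]].
Solving (A + 4I)v = 0 gives the eigenspace spanned by (4, 4).
With v_1 = 4, v = (4, 4), so v_2 = 4.

4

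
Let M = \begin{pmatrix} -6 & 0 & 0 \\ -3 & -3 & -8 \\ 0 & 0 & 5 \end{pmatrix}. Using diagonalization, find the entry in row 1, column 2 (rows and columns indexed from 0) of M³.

-152

Characteristic polynomial: s^3 + 4s^2 - 27s - 90 = (s - 5)(s + 3)(s + 6), so the eigenvalues are -6, -3, 5.
s=-6: eigenvector (1, 1, 0).
s=-3: eigenvector (0, 1, 0).
s=5: eigenvector (0, -1, 1).
P = [[1, 0, 0], [1, 1, -1], [0, 0, 1]], D = diag(-6, -3, 5), P⁻¹ = [[1, 0, 0], [-1, 1, 1], [0, 0, 1]].
M³ = P·diag(-216, -27, 125)·P⁻¹ = [[-216, 0, 0], [-189, -27, -152], [0, 0, 125]].
The requested entry is -152.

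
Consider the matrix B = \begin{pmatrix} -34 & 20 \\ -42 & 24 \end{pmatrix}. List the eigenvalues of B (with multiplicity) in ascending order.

-6, -4

Characteristic polynomial: p(s) = s^2 + 10s + 24 = (s + 4)(s + 6).
Roots (with multiplicity): -6, -4.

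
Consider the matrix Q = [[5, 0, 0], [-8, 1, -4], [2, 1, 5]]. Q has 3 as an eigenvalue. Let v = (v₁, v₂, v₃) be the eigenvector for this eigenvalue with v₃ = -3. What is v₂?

Q − 3I = [[2, 0, 0], [-8, -2, -4], [2, 1, 2]].
Solving (Q − 3I)v = 0 gives the eigenspace spanned by (0, 6, -3).
With v₃ = -3, v = (0, 6, -3), so v₂ = 6.

6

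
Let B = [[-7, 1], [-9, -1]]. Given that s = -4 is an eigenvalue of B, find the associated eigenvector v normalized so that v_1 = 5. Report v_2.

15

B + 4I = [[-3, 1], [-9, 3]].
Solving (B + 4I)v = 0 gives the eigenspace spanned by (5, 15).
With v_1 = 5, v = (5, 15), so v_2 = 15.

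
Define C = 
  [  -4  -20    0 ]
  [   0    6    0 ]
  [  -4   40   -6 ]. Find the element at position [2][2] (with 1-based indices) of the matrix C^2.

Characteristic polynomial: t^3 + 4t^2 - 36t - 144 = (t - 6)(t + 4)(t + 6), so the eigenvalues are -6, -4, 6.
t=-4: eigenvector (1, 0, -2).
t=6: eigenvector (-2, 1, 4).
t=-6: eigenvector (0, 0, 1).
P = [[1, -2, 0], [0, 1, 0], [-2, 4, 1]], D = diag(-4, 6, -6), P⁻¹ = [[1, 2, 0], [0, 1, 0], [2, 0, 1]].
C² = P·diag(16, 36, 36)·P⁻¹ = [[16, -40, 0], [0, 36, 0], [40, 80, 36]].
The requested entry is 36.

36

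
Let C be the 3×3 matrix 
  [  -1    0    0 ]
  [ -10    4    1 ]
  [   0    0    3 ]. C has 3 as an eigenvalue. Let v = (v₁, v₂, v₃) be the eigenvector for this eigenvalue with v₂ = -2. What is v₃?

2

C − 3I = [[-4, 0, 0], [-10, 1, 1], [0, 0, 0]].
Solving (C − 3I)v = 0 gives the eigenspace spanned by (0, -2, 2).
With v₂ = -2, v = (0, -2, 2), so v₃ = 2.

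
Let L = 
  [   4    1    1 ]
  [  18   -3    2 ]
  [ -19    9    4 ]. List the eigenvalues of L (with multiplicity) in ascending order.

-5, 5, 5

Characteristic polynomial: p(λ) = λ^3 - 5λ^2 - 25λ + 125 = (λ - 5)^2(λ + 5).
Roots (with multiplicity): -5, 5, 5.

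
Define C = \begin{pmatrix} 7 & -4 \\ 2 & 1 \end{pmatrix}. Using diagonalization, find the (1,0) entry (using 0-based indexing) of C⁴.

544

Characteristic polynomial: s^2 - 8s + 15 = (s - 5)(s - 3), so the eigenvalues are 3, 5.
s=5: eigenvector (-2, -1).
s=3: eigenvector (1, 1).
P = [[-2, 1], [-1, 1]], D = diag(5, 3), P⁻¹ = [[-1, 1], [-1, 2]].
C⁴ = P·diag(625, 81)·P⁻¹ = [[1169, -1088], [544, -463]].
The requested entry is 544.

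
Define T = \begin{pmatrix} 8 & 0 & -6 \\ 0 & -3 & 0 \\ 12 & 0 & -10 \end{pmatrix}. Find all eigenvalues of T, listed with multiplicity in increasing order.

-4, -3, 2

Characteristic polynomial: p(r) = r^3 + 5r^2 - 2r - 24 = (r - 2)(r + 3)(r + 4).
Roots (with multiplicity): -4, -3, 2.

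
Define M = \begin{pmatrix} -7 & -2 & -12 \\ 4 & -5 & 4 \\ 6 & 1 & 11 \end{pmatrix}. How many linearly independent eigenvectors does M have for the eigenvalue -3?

1

M + 3I = [[-4, -2, -12], [4, -2, 4], [6, 1, 14]].
This matrix has rank 2, so its null space has dimension 3 − 2 = 1.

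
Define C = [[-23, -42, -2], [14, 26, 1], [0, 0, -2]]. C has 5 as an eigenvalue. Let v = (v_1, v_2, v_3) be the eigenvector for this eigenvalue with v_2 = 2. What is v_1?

-3

C − 5I = [[-28, -42, -2], [14, 21, 1], [0, 0, -7]].
Solving (C − 5I)v = 0 gives the eigenspace spanned by (-3, 2, 0).
With v_2 = 2, v = (-3, 2, 0), so v_1 = -3.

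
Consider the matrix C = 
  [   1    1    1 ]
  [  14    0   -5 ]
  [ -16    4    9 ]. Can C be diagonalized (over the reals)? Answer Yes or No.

Yes

Characteristic polynomial: p(t) = t^3 - 10t^2 + 31t - 30 = (t - 5)(t - 3)(t - 2).
All 3 eigenvalues are distinct, so C is diagonalizable.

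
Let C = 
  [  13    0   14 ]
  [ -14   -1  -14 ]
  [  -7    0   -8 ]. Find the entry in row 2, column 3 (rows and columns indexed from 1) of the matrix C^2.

Characteristic polynomial: μ^3 - 4μ^2 - 11μ - 6 = (μ - 6)(μ + 1)^2, so the eigenvalues are -1, -1, 6.
μ=-1: eigenvector (-1, 1, 1).
μ=-1: eigenvector (0, 1, 0).
μ=6: eigenvector (-2, 2, 1).
P = [[-1, 0, -2], [1, 1, 2], [1, 0, 1]], D = diag(-1, -1, 6), P⁻¹ = [[1, 0, 2], [1, 1, 0], [-1, 0, -1]].
C² = P·diag(1, 1, 36)·P⁻¹ = [[71, 0, 70], [-70, 1, -70], [-35, 0, -34]].
The requested entry is -70.

-70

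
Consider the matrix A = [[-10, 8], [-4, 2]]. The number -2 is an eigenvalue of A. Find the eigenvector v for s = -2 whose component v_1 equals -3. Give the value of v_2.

-3

A + 2I = [[-8, 8], [-4, 4]].
Solving (A + 2I)v = 0 gives the eigenspace spanned by (-3, -3).
With v_1 = -3, v = (-3, -3), so v_2 = -3.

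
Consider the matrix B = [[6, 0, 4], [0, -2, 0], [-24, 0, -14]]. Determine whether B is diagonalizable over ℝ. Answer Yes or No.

Yes

Characteristic polynomial: p(μ) = μ^3 + 10μ^2 + 28μ + 24 = (μ + 2)^2(μ + 6).
μ = -2 has algebraic multiplicity 2; rank(B + 2I) = 1, so geometric multiplicity = 2.
Every eigenvalue has geometric = algebraic multiplicity, so B is diagonalizable.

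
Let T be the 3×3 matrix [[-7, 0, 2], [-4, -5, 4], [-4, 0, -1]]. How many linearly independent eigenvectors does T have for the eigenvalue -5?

T + 5I = [[-2, 0, 2], [-4, 0, 4], [-4, 0, 4]].
This matrix has rank 1, so its null space has dimension 3 − 1 = 2.

2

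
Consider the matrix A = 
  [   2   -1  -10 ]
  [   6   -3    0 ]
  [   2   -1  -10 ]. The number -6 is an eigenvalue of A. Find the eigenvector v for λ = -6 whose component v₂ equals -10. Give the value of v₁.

5

A + 6I = [[8, -1, -10], [6, 3, 0], [2, -1, -4]].
Solving (A + 6I)v = 0 gives the eigenspace spanned by (5, -10, 5).
With v₂ = -10, v = (5, -10, 5), so v₁ = 5.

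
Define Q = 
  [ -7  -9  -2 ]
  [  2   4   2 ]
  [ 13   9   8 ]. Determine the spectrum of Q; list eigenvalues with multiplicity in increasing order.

-5, 4, 6

Characteristic polynomial: p(μ) = μ^3 - 5μ^2 - 26μ + 120 = (μ - 6)(μ - 4)(μ + 5).
Roots (with multiplicity): -5, 4, 6.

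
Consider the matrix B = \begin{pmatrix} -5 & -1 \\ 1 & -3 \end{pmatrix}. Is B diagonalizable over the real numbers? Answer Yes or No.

Characteristic polynomial: p(t) = t^2 + 8t + 16 = (t + 4)^2.
t = -4 has algebraic multiplicity 2; rank(B + 4I) = 1, so geometric multiplicity = 1.
Geometric multiplicity < algebraic multiplicity, so B is not diagonalizable.

No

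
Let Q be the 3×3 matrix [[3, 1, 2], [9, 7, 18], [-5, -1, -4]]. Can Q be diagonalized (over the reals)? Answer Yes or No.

No

Characteristic polynomial: p(r) = r^3 - 6r^2 + 32 = (r - 4)^2(r + 2).
r = 4 has algebraic multiplicity 2; rank(Q − 4I) = 2, so geometric multiplicity = 1.
Geometric multiplicity < algebraic multiplicity, so Q is not diagonalizable.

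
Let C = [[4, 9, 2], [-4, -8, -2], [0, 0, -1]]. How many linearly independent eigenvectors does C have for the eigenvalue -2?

1

C + 2I = [[6, 9, 2], [-4, -6, -2], [0, 0, 1]].
This matrix has rank 2, so its null space has dimension 3 − 2 = 1.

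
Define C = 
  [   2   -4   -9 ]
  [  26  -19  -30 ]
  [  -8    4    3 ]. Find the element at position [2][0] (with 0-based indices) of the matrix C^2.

64

Characteristic polynomial: r^3 + 14r^2 + 63r + 90 = (r + 3)(r + 5)(r + 6), so the eigenvalues are -6, -5, -3.
r=-6: eigenvector (1, 2, 0).
r=-3: eigenvector (-2, -7, 2).
r=-5: eigenvector (-1, -4, 1).
P = [[1, -2, -1], [2, -7, -4], [0, 2, 1]], D = diag(-6, -3, -5), P⁻¹ = [[1, 0, 1], [-2, 1, 2], [4, -2, -3]].
C² = P·diag(36, 9, 25)·P⁻¹ = [[-28, 32, 75], [-202, 137, 246], [64, -32, -39]].
The requested entry is 64.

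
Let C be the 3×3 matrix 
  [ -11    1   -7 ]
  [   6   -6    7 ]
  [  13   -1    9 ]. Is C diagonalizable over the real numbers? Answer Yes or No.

Characteristic polynomial: p(r) = r^3 + 8r^2 + 5r - 50 = (r - 2)(r + 5)^2.
r = -5 has algebraic multiplicity 2; rank(C + 5I) = 2, so geometric multiplicity = 1.
Geometric multiplicity < algebraic multiplicity, so C is not diagonalizable.

No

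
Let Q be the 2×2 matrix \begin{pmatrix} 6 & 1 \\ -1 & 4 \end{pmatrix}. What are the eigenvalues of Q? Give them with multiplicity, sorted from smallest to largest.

5, 5

Characteristic polynomial: p(λ) = λ^2 - 10λ + 25 = (λ - 5)^2.
Roots (with multiplicity): 5, 5.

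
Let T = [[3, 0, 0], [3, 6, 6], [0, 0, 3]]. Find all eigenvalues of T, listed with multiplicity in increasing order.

3, 3, 6

Characteristic polynomial: p(r) = r^3 - 12r^2 + 45r - 54 = (r - 6)(r - 3)^2.
Roots (with multiplicity): 3, 3, 6.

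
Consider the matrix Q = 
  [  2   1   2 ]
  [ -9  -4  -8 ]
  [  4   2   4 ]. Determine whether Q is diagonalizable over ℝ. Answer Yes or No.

Characteristic polynomial: p(μ) = μ^3 - 2μ^2 + μ = μ(μ - 1)^2.
μ = 1 has algebraic multiplicity 2; rank(Q − 1I) = 2, so geometric multiplicity = 1.
Geometric multiplicity < algebraic multiplicity, so Q is not diagonalizable.

No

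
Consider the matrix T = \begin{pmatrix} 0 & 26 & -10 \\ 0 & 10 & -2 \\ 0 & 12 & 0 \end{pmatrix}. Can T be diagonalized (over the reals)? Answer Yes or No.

Characteristic polynomial: p(s) = s^3 - 10s^2 + 24s = s(s - 6)(s - 4).
All 3 eigenvalues are distinct, so T is diagonalizable.

Yes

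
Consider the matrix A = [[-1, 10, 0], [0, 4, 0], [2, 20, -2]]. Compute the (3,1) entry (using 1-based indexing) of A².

-6

Characteristic polynomial: s^3 - s^2 - 10s - 8 = (s - 4)(s + 1)(s + 2), so the eigenvalues are -2, -1, 4.
s=-1: eigenvector (1, 0, 2).
s=4: eigenvector (2, 1, 4).
s=-2: eigenvector (0, 0, 1).
P = [[1, 2, 0], [0, 1, 0], [2, 4, 1]], D = diag(-1, 4, -2), P⁻¹ = [[1, -2, 0], [0, 1, 0], [-2, 0, 1]].
A² = P·diag(1, 16, 4)·P⁻¹ = [[1, 30, 0], [0, 16, 0], [-6, 60, 4]].
The requested entry is -6.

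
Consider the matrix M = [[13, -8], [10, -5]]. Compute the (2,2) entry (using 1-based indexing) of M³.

Characteristic polynomial: s^2 - 8s + 15 = (s - 5)(s - 3), so the eigenvalues are 3, 5.
s=5: eigenvector (1, 1).
s=3: eigenvector (4, 5).
P = [[1, 4], [1, 5]], D = diag(5, 3), P⁻¹ = [[5, -4], [-1, 1]].
M³ = P·diag(125, 27)·P⁻¹ = [[517, -392], [490, -365]].
The requested entry is -365.

-365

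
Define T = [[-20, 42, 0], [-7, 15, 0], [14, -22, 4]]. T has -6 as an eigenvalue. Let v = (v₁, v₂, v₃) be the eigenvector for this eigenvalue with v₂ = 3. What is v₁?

9

T + 6I = [[-14, 42, 0], [-7, 21, 0], [14, -22, 10]].
Solving (T + 6I)v = 0 gives the eigenspace spanned by (9, 3, -6).
With v₂ = 3, v = (9, 3, -6), so v₁ = 9.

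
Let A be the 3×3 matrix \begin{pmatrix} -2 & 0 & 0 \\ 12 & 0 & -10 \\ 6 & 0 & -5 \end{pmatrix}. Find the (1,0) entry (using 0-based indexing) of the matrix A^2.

-84

Characteristic polynomial: μ^3 + 7μ^2 + 10μ = μ(μ + 2)(μ + 5), so the eigenvalues are -5, -2, 0.
μ=-2: eigenvector (1, 4, 2).
μ=0: eigenvector (0, 1, 0).
μ=-5: eigenvector (0, 2, 1).
P = [[1, 0, 0], [4, 1, 2], [2, 0, 1]], D = diag(-2, 0, -5), P⁻¹ = [[1, 0, 0], [0, 1, -2], [-2, 0, 1]].
A² = P·diag(4, 0, 25)·P⁻¹ = [[4, 0, 0], [-84, 0, 50], [-42, 0, 25]].
The requested entry is -84.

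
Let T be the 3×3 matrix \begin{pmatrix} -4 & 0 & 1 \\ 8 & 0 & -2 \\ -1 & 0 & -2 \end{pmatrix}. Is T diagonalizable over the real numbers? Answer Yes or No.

Characteristic polynomial: p(r) = r^3 + 6r^2 + 9r = r(r + 3)^2.
r = -3 has algebraic multiplicity 2; rank(T + 3I) = 2, so geometric multiplicity = 1.
Geometric multiplicity < algebraic multiplicity, so T is not diagonalizable.

No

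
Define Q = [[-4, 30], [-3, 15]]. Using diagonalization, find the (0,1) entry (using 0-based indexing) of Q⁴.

20130

Characteristic polynomial: s^2 - 11s + 30 = (s - 6)(s - 5), so the eigenvalues are 5, 6.
s=5: eigenvector (10, 3).
s=6: eigenvector (3, 1).
P = [[10, 3], [3, 1]], D = diag(5, 6), P⁻¹ = [[1, -3], [-3, 10]].
Q⁴ = P·diag(625, 1296)·P⁻¹ = [[-5414, 20130], [-2013, 7335]].
The requested entry is 20130.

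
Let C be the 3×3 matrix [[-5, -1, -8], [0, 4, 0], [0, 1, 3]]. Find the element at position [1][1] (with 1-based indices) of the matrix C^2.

25

Characteristic polynomial: λ^3 - 2λ^2 - 23λ + 60 = (λ - 4)(λ - 3)(λ + 5), so the eigenvalues are -5, 3, 4.
λ=-5: eigenvector (1, 0, 0).
λ=4: eigenvector (-1, 1, 1).
λ=3: eigenvector (-1, 0, 1).
P = [[1, -1, -1], [0, 1, 0], [0, 1, 1]], D = diag(-5, 4, 3), P⁻¹ = [[1, 0, 1], [0, 1, 0], [0, -1, 1]].
C² = P·diag(25, 16, 9)·P⁻¹ = [[25, -7, 16], [0, 16, 0], [0, 7, 9]].
The requested entry is 25.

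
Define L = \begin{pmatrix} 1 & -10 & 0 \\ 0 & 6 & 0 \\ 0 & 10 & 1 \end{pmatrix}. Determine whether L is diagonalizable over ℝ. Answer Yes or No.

Characteristic polynomial: p(μ) = μ^3 - 8μ^2 + 13μ - 6 = (μ - 6)(μ - 1)^2.
μ = 1 has algebraic multiplicity 2; rank(L − 1I) = 1, so geometric multiplicity = 2.
Every eigenvalue has geometric = algebraic multiplicity, so L is diagonalizable.

Yes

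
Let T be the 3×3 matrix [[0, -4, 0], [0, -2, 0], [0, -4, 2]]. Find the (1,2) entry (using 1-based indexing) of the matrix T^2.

8

Characteristic polynomial: μ^3 - 4μ = μ(μ - 2)(μ + 2), so the eigenvalues are -2, 0, 2.
μ=0: eigenvector (1, 0, 0).
μ=2: eigenvector (0, 0, -1).
μ=-2: eigenvector (2, 1, 1).
P = [[1, 0, 2], [0, 0, 1], [0, -1, 1]], D = diag(0, 2, -2), P⁻¹ = [[1, -2, 0], [0, 1, -1], [0, 1, 0]].
T² = P·diag(0, 4, 4)·P⁻¹ = [[0, 8, 0], [0, 4, 0], [0, 0, 4]].
The requested entry is 8.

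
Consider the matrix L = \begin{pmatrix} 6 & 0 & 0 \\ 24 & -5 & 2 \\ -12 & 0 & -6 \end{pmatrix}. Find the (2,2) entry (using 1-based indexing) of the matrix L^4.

Characteristic polynomial: λ^3 + 5λ^2 - 36λ - 180 = (λ - 6)(λ + 5)(λ + 6), so the eigenvalues are -6, -5, 6.
λ=-6: eigenvector (0, -2, 1).
λ=-5: eigenvector (0, 1, 0).
λ=6: eigenvector (1, 2, -1).
P = [[0, 0, 1], [-2, 1, 2], [1, 0, -1]], D = diag(-6, -5, 6), P⁻¹ = [[1, 0, 1], [0, 1, 2], [1, 0, 0]].
L⁴ = P·diag(1296, 625, 1296)·P⁻¹ = [[1296, 0, 0], [0, 625, -1342], [0, 0, 1296]].
The requested entry is 625.

625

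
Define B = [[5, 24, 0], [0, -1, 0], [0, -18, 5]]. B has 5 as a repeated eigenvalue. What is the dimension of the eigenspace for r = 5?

2

B − 5I = [[0, 24, 0], [0, -6, 0], [0, -18, 0]].
This matrix has rank 1, so its null space has dimension 3 − 1 = 2.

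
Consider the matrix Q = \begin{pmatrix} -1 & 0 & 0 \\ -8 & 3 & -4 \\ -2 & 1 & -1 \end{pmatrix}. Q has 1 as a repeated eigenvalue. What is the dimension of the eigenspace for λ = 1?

Q − 1I = [[-2, 0, 0], [-8, 2, -4], [-2, 1, -2]].
This matrix has rank 2, so its null space has dimension 3 − 2 = 1.

1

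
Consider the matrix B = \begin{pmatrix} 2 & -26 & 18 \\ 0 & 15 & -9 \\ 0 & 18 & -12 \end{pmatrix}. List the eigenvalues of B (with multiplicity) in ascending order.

Characteristic polynomial: p(r) = r^3 - 5r^2 - 12r + 36 = (r - 6)(r - 2)(r + 3).
Roots (with multiplicity): -3, 2, 6.

-3, 2, 6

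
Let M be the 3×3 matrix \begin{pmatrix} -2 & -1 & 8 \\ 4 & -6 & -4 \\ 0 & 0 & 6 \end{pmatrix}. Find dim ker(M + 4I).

M + 4I = [[2, -1, 8], [4, -2, -4], [0, 0, 10]].
This matrix has rank 2, so its null space has dimension 3 − 2 = 1.

1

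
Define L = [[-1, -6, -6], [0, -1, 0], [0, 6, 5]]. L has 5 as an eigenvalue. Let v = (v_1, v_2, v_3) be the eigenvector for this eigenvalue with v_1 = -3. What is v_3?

3

L − 5I = [[-6, -6, -6], [0, -6, 0], [0, 6, 0]].
Solving (L − 5I)v = 0 gives the eigenspace spanned by (-3, 0, 3).
With v_1 = -3, v = (-3, 0, 3), so v_3 = 3.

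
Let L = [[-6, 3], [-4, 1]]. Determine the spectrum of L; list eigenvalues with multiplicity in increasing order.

Characteristic polynomial: p(μ) = μ^2 + 5μ + 6 = (μ + 2)(μ + 3).
Roots (with multiplicity): -3, -2.

-3, -2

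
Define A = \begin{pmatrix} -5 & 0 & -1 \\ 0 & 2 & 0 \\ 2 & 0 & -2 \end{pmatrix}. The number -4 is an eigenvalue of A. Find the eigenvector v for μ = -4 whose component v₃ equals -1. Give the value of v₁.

A + 4I = [[-1, 0, -1], [0, 6, 0], [2, 0, 2]].
Solving (A + 4I)v = 0 gives the eigenspace spanned by (1, 0, -1).
With v₃ = -1, v = (1, 0, -1), so v₁ = 1.

1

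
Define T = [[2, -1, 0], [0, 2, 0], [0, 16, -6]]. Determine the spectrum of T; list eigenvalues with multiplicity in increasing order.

Characteristic polynomial: p(r) = r^3 + 2r^2 - 20r + 24 = (r - 2)^2(r + 6).
Roots (with multiplicity): -6, 2, 2.

-6, 2, 2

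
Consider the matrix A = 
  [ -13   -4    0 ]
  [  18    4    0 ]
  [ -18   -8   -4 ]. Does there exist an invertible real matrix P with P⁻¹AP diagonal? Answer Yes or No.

Yes

Characteristic polynomial: p(r) = r^3 + 13r^2 + 56r + 80 = (r + 4)^2(r + 5).
r = -4 has algebraic multiplicity 2; rank(A + 4I) = 1, so geometric multiplicity = 2.
Every eigenvalue has geometric = algebraic multiplicity, so A is diagonalizable.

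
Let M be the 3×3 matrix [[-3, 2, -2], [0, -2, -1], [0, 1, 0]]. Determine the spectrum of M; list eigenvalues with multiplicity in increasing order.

-3, -1, -1

Characteristic polynomial: p(t) = t^3 + 5t^2 + 7t + 3 = (t + 1)^2(t + 3).
Roots (with multiplicity): -3, -1, -1.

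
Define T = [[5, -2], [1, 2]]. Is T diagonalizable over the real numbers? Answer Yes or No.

Characteristic polynomial: p(μ) = μ^2 - 7μ + 12 = (μ - 4)(μ - 3).
All 2 eigenvalues are distinct, so T is diagonalizable.

Yes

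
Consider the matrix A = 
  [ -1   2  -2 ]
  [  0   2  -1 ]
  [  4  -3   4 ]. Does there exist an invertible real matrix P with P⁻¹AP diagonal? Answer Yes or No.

No

Characteristic polynomial: p(r) = r^3 - 5r^2 + 7r - 3 = (r - 3)(r - 1)^2.
r = 1 has algebraic multiplicity 2; rank(A − 1I) = 2, so geometric multiplicity = 1.
Geometric multiplicity < algebraic multiplicity, so A is not diagonalizable.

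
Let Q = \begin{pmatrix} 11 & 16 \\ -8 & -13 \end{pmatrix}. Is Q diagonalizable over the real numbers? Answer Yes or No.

Yes

Characteristic polynomial: p(s) = s^2 + 2s - 15 = (s - 3)(s + 5).
All 2 eigenvalues are distinct, so Q is diagonalizable.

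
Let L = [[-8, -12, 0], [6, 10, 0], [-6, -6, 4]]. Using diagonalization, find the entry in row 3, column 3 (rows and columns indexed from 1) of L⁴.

Characteristic polynomial: λ^3 - 6λ^2 + 32 = (λ - 4)^2(λ + 2), so the eigenvalues are -2, 4, 4.
λ=4: eigenvector (1, -1, 0).
λ=-2: eigenvector (2, -1, 1).
λ=4: eigenvector (0, 0, 1).
P = [[1, 2, 0], [-1, -1, 0], [0, 1, 1]], D = diag(4, -2, 4), P⁻¹ = [[-1, -2, 0], [1, 1, 0], [-1, -1, 1]].
L⁴ = P·diag(256, 16, 256)·P⁻¹ = [[-224, -480, 0], [240, 496, 0], [-240, -240, 256]].
The requested entry is 256.

256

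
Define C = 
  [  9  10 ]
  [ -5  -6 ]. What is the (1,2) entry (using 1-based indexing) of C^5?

2050

Characteristic polynomial: t^2 - 3t - 4 = (t - 4)(t + 1), so the eigenvalues are -1, 4.
t=4: eigenvector (2, -1).
t=-1: eigenvector (-1, 1).
P = [[2, -1], [-1, 1]], D = diag(4, -1), P⁻¹ = [[1, 1], [1, 2]].
C⁵ = P·diag(1024, -1)·P⁻¹ = [[2049, 2050], [-1025, -1026]].
The requested entry is 2050.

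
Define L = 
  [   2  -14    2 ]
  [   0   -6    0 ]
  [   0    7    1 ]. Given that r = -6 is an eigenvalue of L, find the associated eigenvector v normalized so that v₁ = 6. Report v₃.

L + 6I = [[8, -14, 2], [0, 0, 0], [0, 7, 7]].
Solving (L + 6I)v = 0 gives the eigenspace spanned by (6, 3, -3).
With v₁ = 6, v = (6, 3, -3), so v₃ = -3.

-3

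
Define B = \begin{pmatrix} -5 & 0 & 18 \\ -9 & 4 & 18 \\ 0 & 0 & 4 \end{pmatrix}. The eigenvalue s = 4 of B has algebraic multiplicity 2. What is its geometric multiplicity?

B − 4I = [[-9, 0, 18], [-9, 0, 18], [0, 0, 0]].
This matrix has rank 1, so its null space has dimension 3 − 1 = 2.

2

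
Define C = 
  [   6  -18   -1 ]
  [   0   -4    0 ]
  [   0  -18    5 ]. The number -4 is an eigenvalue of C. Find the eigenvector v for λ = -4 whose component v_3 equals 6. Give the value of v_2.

3

C + 4I = [[10, -18, -1], [0, 0, 0], [0, -18, 9]].
Solving (C + 4I)v = 0 gives the eigenspace spanned by (6, 3, 6).
With v_3 = 6, v = (6, 3, 6), so v_2 = 3.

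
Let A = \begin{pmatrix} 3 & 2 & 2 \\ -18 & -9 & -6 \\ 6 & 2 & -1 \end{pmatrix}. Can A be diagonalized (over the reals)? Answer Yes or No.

Characteristic polynomial: p(s) = s^3 + 7s^2 + 15s + 9 = (s + 1)(s + 3)^2.
s = -3 has algebraic multiplicity 2; rank(A + 3I) = 1, so geometric multiplicity = 2.
Every eigenvalue has geometric = algebraic multiplicity, so A is diagonalizable.

Yes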